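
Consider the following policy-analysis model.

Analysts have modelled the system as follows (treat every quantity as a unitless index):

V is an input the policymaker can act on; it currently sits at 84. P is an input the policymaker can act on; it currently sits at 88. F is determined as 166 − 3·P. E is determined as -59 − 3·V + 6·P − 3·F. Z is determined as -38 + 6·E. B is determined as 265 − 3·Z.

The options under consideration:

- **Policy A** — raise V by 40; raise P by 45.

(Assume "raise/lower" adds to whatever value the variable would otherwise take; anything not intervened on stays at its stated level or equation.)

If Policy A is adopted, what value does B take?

Policy A (V + 40, P + 45):
  V = 84 + 40 = 124
  P = 88 + 45 = 133
  F = 166 − 3·133 = -233
  E = -59 − 3·124 + 6·133 − 3·(-233) = 1066
  Z = -38 + 6·1066 = 6358
  B = 265 − 3·6358 = -18809

-18809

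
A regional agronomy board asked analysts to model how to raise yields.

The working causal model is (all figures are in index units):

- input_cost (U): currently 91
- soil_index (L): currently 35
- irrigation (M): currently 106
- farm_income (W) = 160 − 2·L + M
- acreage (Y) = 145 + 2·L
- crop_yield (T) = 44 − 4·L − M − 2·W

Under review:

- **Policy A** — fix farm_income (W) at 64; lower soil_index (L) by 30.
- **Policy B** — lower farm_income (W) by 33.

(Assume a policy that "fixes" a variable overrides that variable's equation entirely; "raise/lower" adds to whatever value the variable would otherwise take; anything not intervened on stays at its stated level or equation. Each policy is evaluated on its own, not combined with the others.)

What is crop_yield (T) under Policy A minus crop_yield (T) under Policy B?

318

Policy A (W := 64, L − 30):
  L = 35 − 30 = 5
  M = 106
  W = 64
  T = 44 − 4·5 − 106 − 2·64 = -210
Policy B (W − 33):
  L = 35
  M = 106
  W = 160 − 2·35 + 106 (−33 from intervention) = 163
  T = 44 − 4·35 − 106 − 2·163 = -528
T: -210 − (-528) = 318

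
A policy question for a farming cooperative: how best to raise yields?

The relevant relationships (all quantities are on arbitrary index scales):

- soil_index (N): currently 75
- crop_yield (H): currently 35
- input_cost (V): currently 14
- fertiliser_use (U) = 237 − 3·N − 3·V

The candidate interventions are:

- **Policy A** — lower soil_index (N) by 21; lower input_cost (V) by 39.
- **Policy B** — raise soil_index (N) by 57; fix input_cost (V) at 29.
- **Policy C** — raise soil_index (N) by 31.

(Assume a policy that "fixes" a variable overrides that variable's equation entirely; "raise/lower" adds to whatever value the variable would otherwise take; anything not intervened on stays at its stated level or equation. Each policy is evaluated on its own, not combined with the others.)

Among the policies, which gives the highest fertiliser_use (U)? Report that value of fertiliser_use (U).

150

Policy A (N − 21, V − 39):
  N = 75 − 21 = 54
  V = 14 − 39 = -25
  U = 237 − 3·54 − 3·(-25) = 150
Policy B (N + 57, V := 29):
  N = 75 + 57 = 132
  V = 29
  U = 237 − 3·132 − 3·29 = -246
Policy C (N + 31):
  N = 75 + 31 = 106
  V = 14
  U = 237 − 3·106 − 3·14 = -123
Comparing — Policy A: U=150, Policy B: U=-246, Policy C: U=-123. Highest is 150 (Policy A).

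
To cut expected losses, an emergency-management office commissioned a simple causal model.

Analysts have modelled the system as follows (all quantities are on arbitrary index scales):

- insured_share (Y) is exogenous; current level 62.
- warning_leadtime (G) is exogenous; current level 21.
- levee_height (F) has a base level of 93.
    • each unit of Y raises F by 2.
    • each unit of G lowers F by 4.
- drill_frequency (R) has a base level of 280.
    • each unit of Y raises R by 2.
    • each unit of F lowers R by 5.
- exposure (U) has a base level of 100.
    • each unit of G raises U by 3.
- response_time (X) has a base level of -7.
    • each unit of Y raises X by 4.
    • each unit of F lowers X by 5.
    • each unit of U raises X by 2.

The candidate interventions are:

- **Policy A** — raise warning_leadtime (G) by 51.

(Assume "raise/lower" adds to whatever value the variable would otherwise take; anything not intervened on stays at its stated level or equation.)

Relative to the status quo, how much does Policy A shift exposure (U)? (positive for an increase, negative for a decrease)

Baseline:
  G = 21
  U = 100 + 3·21 = 163
Policy A (G + 51):
  G = 21 + 51 = 72
  U = 100 + 3·72 = 316
Change in U: 316 − 163 = 153

153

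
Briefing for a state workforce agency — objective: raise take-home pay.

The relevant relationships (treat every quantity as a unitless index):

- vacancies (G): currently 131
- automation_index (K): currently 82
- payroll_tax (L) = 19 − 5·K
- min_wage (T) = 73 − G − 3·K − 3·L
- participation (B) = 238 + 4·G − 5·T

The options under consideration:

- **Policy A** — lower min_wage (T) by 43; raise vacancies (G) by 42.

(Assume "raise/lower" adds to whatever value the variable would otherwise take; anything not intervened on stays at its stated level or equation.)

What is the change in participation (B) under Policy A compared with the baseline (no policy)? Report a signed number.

Baseline:
  G = 131
  K = 82
  L = 19 − 5·82 = -391
  T = 73 − 131 − 3·82 − 3·(-391) = 869
  B = 238 + 4·131 − 5·869 = -3583
Policy A (T − 43, G + 42):
  G = 131 + 42 = 173
  K = 82
  L = 19 − 5·82 = -391
  T = 73 − 173 − 3·82 − 3·(-391) (−43 from intervention) = 784
  B = 238 + 4·173 − 5·784 = -2990
Change in B: -2990 − (-3583) = 593

593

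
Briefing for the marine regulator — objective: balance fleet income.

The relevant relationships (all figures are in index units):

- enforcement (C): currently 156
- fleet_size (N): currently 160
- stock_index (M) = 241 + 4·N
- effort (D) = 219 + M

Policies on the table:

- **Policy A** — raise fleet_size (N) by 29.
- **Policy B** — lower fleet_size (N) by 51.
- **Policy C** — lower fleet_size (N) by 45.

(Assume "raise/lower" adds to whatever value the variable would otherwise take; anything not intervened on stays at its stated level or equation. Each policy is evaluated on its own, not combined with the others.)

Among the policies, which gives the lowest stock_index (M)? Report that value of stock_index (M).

Policy A (N + 29):
  N = 160 + 29 = 189
  M = 241 + 4·189 = 997
Policy B (N − 51):
  N = 160 − 51 = 109
  M = 241 + 4·109 = 677
Policy C (N − 45):
  N = 160 − 45 = 115
  M = 241 + 4·115 = 701
Comparing — Policy A: M=997, Policy B: M=677, Policy C: M=701. Lowest is 677 (Policy B).

677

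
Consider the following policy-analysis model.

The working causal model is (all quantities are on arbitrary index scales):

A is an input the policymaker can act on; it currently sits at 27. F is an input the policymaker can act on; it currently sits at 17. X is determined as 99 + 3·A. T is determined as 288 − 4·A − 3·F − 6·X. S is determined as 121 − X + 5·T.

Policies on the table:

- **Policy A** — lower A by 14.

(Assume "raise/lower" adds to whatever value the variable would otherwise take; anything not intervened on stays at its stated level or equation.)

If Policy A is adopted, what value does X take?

138

Policy A (A − 14):
  A = 27 − 14 = 13
  X = 99 + 3·13 = 138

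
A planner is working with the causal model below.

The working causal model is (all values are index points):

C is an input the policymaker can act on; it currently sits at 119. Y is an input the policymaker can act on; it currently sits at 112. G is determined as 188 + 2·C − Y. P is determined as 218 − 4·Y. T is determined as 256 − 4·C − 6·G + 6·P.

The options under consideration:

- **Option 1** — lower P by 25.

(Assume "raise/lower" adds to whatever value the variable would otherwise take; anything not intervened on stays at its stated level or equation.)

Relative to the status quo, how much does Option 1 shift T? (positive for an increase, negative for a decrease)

Baseline:
  C = 119
  Y = 112
  G = 188 + 2·119 − 112 = 314
  P = 218 − 4·112 = -230
  T = 256 − 4·119 − 6·314 + 6·(-230) = -3484
Option 1 (P − 25):
  C = 119
  Y = 112
  G = 188 + 2·119 − 112 = 314
  P = 218 − 4·112 (−25 from intervention) = -255
  T = 256 − 4·119 − 6·314 + 6·(-255) = -3634
Change in T: -3634 − (-3484) = -150

-150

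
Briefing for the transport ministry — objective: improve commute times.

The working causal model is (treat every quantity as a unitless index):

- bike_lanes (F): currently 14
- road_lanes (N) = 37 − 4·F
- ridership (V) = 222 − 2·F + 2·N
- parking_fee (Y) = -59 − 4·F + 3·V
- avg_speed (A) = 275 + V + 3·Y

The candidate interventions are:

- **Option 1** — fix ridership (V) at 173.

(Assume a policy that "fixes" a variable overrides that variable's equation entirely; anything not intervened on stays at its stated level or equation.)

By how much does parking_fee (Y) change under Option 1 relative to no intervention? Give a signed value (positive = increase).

51

Baseline:
  F = 14
  N = 37 − 4·14 = -19
  V = 222 − 2·14 + 2·(-19) = 156
  Y = -59 − 4·14 + 3·156 = 353
Option 1 (V := 173):
  F = 14
  N = 37 − 4·14 = -19
  V = 173
  Y = -59 − 4·14 + 3·173 = 404
Change in Y: 404 − 353 = 51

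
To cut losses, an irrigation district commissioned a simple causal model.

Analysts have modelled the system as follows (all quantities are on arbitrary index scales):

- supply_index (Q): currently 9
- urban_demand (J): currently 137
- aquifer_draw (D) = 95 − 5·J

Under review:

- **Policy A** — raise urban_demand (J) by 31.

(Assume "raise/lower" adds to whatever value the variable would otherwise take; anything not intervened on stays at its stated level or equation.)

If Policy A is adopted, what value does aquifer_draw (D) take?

Policy A (J + 31):
  J = 137 + 31 = 168
  D = 95 − 5·168 = -745

-745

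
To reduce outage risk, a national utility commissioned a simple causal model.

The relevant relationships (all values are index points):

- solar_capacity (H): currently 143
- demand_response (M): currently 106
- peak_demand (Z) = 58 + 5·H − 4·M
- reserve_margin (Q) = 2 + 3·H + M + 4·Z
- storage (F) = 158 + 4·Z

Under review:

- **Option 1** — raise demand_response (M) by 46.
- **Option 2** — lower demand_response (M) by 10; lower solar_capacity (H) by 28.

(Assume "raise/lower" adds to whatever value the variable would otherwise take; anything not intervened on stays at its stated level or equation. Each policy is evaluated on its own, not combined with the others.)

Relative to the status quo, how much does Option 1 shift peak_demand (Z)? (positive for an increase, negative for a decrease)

Baseline:
  H = 143
  M = 106
  Z = 58 + 5·143 − 4·106 = 349
Option 1 (M + 46):
  H = 143
  M = 106 + 46 = 152
  Z = 58 + 5·143 − 4·152 = 165
Change in Z: 165 − 349 = -184

-184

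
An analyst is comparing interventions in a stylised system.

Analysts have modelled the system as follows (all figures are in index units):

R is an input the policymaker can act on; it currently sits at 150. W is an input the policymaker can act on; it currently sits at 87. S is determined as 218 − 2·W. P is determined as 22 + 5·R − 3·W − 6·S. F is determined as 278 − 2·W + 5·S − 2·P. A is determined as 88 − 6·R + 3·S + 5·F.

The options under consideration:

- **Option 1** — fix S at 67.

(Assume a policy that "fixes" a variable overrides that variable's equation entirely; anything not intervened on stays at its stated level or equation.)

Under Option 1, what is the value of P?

Option 1 (S := 67):
  R = 150
  W = 87
  S = 67
  P = 22 + 5·150 − 3·87 − 6·67 = 109

109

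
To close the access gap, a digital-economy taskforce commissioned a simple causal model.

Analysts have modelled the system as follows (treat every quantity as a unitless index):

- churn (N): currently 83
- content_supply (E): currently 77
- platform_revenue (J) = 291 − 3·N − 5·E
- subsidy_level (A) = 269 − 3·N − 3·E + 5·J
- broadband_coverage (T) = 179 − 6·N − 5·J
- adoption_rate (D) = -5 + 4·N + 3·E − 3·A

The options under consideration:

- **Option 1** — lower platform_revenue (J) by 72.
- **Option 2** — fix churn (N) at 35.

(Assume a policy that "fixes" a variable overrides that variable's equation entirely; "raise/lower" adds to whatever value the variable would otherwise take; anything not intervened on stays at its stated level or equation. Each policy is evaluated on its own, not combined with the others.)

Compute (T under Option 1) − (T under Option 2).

Option 1 (J − 72):
  N = 83
  E = 77
  J = 291 − 3·83 − 5·77 (−72 from intervention) = -415
  T = 179 − 6·83 − 5·(-415) = 1756
Option 2 (N := 35):
  N = 35
  E = 77
  J = 291 − 3·35 − 5·77 = -199
  T = 179 − 6·35 − 5·(-199) = 964
T: 1756 − 964 = 792

792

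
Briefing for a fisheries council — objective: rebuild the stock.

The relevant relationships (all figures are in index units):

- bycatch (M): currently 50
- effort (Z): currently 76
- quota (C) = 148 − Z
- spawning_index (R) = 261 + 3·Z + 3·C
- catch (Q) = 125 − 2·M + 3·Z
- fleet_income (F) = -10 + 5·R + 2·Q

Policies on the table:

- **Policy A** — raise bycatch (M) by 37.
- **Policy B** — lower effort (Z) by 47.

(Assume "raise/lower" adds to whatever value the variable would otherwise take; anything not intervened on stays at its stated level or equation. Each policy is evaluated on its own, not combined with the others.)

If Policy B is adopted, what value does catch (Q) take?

112

Policy B (Z − 47):
  M = 50
  Z = 76 − 47 = 29
  Q = 125 − 2·50 + 3·29 = 112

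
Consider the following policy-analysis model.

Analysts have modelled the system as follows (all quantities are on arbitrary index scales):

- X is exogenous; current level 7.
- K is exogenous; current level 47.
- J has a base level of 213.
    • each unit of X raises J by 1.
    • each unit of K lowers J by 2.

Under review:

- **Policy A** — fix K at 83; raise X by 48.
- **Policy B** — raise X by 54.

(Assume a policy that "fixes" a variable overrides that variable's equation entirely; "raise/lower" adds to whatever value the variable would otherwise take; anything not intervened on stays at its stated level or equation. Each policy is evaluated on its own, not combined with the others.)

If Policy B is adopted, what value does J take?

180

Policy B (X + 54):
  X = 7 + 54 = 61
  K = 47
  J = 213 + 61 − 2·47 = 180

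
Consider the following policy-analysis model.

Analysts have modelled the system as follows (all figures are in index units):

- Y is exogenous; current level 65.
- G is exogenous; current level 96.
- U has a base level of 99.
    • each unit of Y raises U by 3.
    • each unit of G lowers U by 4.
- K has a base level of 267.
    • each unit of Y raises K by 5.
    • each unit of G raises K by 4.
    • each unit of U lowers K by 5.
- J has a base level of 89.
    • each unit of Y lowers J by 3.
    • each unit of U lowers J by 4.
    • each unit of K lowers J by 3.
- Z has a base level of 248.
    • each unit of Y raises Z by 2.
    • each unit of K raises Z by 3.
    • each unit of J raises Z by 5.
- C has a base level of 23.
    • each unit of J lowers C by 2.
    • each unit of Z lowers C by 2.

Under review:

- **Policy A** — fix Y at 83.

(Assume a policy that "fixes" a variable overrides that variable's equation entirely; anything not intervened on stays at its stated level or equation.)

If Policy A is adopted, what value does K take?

1246

Policy A (Y := 83):
  Y = 83
  G = 96
  U = 99 + 3·83 − 4·96 = -36
  K = 267 + 5·83 + 4·96 − 5·(-36) = 1246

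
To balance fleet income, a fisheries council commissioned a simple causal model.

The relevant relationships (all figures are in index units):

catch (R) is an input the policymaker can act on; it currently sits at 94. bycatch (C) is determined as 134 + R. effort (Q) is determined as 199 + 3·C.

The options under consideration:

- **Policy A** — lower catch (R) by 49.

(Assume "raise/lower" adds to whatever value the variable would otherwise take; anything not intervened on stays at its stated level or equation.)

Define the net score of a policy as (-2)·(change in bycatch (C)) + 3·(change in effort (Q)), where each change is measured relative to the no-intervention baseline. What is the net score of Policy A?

Baseline:
  R = 94
  C = 134 + 94 = 228
  Q = 199 + 3·228 = 883
Policy A (R − 49):
  R = 94 − 49 = 45
  C = 134 + 45 = 179
  Q = 199 + 3·179 = 736
ΔC = 179 − 228 = -49; ΔQ = 736 − 883 = -147
Score = (-2)·(-49) + 3·(-147) = -343

-343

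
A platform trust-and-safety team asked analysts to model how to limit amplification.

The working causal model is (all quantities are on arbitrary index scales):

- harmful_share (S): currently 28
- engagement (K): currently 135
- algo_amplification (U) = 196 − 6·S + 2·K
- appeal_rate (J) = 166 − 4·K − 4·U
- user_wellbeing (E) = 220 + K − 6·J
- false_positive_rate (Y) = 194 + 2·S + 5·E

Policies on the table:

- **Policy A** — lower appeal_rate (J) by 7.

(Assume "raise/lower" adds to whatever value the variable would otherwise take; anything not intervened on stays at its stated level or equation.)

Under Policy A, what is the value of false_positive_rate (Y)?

Policy A (J − 7):
  S = 28
  K = 135
  U = 196 − 6·28 + 2·135 = 298
  J = 166 − 4·135 − 4·298 (−7 from intervention) = -1573
  E = 220 + 135 − 6·(-1573) = 9793
  Y = 194 + 2·28 + 5·9793 = 49215

49215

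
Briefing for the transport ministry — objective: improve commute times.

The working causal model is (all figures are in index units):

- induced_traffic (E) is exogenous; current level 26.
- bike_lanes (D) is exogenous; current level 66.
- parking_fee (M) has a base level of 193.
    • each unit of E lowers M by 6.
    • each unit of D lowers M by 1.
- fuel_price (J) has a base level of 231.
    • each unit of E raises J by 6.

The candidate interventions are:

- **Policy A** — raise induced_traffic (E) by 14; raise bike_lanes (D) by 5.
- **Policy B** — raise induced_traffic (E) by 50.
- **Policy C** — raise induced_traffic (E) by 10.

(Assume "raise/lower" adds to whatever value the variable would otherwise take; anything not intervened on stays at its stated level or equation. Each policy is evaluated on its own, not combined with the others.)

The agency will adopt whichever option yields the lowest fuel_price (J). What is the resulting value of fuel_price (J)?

447

Policy A (E + 14, D + 5):
  E = 26 + 14 = 40
  J = 231 + 6·40 = 471
Policy B (E + 50):
  E = 26 + 50 = 76
  J = 231 + 6·76 = 687
Policy C (E + 10):
  E = 26 + 10 = 36
  J = 231 + 6·36 = 447
Comparing — Policy A: J=471, Policy B: J=687, Policy C: J=447. Lowest is 447 (Policy C).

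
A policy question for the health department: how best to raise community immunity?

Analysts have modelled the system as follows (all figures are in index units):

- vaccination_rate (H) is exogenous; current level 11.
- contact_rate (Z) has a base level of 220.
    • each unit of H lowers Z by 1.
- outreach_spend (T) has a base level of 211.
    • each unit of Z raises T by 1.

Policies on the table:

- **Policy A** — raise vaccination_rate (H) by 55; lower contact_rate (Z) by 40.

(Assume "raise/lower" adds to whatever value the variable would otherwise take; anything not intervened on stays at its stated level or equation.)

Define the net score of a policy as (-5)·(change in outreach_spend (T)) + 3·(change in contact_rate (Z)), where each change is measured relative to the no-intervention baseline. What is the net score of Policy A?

Baseline:
  H = 11
  Z = 220 − 11 = 209
  T = 211 + 209 = 420
Policy A (H + 55, Z − 40):
  H = 11 + 55 = 66
  Z = 220 − 66 (−40 from intervention) = 114
  T = 211 + 114 = 325
ΔT = 325 − 420 = -95; ΔZ = 114 − 209 = -95
Score = (-5)·(-95) + 3·(-95) = 190

190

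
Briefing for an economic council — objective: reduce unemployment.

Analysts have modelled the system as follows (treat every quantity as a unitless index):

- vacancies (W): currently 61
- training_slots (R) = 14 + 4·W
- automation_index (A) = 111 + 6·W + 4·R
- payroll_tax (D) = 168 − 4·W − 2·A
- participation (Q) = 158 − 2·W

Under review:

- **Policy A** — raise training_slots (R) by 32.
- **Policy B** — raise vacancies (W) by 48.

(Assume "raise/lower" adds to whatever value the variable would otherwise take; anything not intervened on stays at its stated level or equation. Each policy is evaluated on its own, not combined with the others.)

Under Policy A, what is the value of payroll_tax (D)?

Policy A (R + 32):
  W = 61
  R = 14 + 4·61 (+32 from intervention) = 290
  A = 111 + 6·61 + 4·290 = 1637
  D = 168 − 4·61 − 2·1637 = -3350

-3350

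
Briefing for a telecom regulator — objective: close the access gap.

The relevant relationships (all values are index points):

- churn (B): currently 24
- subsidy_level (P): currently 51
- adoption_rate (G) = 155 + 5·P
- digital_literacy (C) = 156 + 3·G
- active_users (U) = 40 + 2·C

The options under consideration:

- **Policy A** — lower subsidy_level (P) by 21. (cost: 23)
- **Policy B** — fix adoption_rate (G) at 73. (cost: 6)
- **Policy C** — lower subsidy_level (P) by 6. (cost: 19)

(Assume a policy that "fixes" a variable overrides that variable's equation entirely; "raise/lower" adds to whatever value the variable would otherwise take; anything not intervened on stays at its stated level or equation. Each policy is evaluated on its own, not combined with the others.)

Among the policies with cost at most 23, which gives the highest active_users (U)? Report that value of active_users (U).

2632

Policy A (P − 21):
  P = 51 − 21 = 30
  G = 155 + 5·30 = 305
  C = 156 + 3·305 = 1071
  U = 40 + 2·1071 = 2182
Policy B (G := 73):
  P = 51
  G = 73
  C = 156 + 3·73 = 375
  U = 40 + 2·375 = 790
Policy C (P − 6):
  P = 51 − 6 = 45
  G = 155 + 5·45 = 380
  C = 156 + 3·380 = 1296
  U = 40 + 2·1296 = 2632
Comparing — Policy A: U=2182, Policy B: U=790, Policy C: U=2632. Highest is 2632 (Policy C).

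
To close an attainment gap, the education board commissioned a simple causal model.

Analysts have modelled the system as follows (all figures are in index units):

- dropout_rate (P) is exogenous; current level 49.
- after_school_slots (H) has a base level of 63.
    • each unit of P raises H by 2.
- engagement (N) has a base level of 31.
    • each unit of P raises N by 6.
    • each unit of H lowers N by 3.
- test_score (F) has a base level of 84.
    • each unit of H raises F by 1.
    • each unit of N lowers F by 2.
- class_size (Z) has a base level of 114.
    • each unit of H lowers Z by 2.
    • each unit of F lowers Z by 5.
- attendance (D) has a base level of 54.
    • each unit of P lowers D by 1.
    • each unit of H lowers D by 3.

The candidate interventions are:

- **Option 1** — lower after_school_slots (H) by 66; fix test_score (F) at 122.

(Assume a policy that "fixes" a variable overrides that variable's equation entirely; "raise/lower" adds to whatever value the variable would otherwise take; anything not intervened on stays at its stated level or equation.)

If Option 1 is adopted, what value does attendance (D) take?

Option 1 (H − 66, F := 122):
  P = 49
  H = 63 + 2·49 (−66 from intervention) = 95
  D = 54 − 49 − 3·95 = -280

-280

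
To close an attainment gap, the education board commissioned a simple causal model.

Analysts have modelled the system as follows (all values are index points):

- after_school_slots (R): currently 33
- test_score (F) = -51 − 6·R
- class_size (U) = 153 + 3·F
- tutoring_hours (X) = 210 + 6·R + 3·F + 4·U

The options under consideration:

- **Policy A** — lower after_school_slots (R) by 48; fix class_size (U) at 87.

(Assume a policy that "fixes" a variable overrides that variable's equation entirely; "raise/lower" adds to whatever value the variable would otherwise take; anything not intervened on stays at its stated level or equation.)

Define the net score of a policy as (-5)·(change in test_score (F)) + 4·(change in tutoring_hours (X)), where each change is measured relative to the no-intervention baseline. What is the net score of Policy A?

11760

Baseline:
  R = 33
  F = -51 − 6·33 = -249
  U = 153 + 3·(-249) = -594
  X = 210 + 6·33 + 3·(-249) + 4·(-594) = -2715
Policy A (R − 48, U := 87):
  R = 33 − 48 = -15
  F = -51 − 6·(-15) = 39
  U = 87
  X = 210 + 6·(-15) + 3·39 + 4·87 = 585
ΔF = 39 − (-249) = 288; ΔX = 585 − (-2715) = 3300
Score = (-5)·288 + 4·3300 = 11760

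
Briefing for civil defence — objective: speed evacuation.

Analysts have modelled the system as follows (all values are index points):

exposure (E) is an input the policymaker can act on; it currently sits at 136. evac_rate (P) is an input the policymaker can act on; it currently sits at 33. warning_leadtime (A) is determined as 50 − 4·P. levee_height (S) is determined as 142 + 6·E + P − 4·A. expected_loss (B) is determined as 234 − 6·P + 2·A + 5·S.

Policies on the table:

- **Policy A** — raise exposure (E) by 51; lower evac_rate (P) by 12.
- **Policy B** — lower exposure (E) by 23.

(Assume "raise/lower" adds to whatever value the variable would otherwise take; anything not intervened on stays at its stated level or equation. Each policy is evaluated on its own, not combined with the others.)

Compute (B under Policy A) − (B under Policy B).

1368

Policy A (E + 51, P − 12):
  E = 136 + 51 = 187
  P = 33 − 12 = 21
  A = 50 − 4·21 = -34
  S = 142 + 6·187 + 21 − 4·(-34) = 1421
  B = 234 − 6·21 + 2·(-34) + 5·1421 = 7145
Policy B (E − 23):
  E = 136 − 23 = 113
  P = 33
  A = 50 − 4·33 = -82
  S = 142 + 6·113 + 33 − 4·(-82) = 1181
  B = 234 − 6·33 + 2·(-82) + 5·1181 = 5777
B: 7145 − 5777 = 1368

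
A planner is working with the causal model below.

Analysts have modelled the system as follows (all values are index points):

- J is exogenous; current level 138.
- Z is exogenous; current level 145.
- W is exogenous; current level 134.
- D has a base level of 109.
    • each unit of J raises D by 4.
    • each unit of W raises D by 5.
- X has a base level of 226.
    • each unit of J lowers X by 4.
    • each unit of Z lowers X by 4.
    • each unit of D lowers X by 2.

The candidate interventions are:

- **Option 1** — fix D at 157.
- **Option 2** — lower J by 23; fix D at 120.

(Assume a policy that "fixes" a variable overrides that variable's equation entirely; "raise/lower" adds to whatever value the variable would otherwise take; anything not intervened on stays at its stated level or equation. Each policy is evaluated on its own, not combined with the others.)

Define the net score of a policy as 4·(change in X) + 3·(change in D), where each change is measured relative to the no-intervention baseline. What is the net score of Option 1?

5870

Baseline:
  J = 138
  Z = 145
  W = 134
  D = 109 + 4·138 + 5·134 = 1331
  X = 226 − 4·138 − 4·145 − 2·1331 = -3568
Option 1 (D := 157):
  J = 138
  Z = 145
  W = 134
  D = 157
  X = 226 − 4·138 − 4·145 − 2·157 = -1220
ΔX = -1220 − (-3568) = 2348; ΔD = 157 − 1331 = -1174
Score = 4·2348 + 3·(-1174) = 5870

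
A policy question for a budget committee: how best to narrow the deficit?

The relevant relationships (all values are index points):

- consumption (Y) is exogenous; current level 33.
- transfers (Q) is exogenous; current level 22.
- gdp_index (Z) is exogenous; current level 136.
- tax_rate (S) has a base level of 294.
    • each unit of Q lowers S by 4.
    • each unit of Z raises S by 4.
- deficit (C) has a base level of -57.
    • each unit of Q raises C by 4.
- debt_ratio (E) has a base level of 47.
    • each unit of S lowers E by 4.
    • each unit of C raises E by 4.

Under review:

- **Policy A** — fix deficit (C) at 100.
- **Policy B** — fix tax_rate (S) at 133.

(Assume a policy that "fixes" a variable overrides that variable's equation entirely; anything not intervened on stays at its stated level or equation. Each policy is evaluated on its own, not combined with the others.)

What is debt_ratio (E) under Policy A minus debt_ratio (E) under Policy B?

-2192

Policy A (C := 100):
  Q = 22
  Z = 136
  S = 294 − 4·22 + 4·136 = 750
  C = 100
  E = 47 − 4·750 + 4·100 = -2553
Policy B (S := 133):
  Q = 22
  Z = 136
  S = 133
  C = -57 + 4·22 = 31
  E = 47 − 4·133 + 4·31 = -361
E: -2553 − (-361) = -2192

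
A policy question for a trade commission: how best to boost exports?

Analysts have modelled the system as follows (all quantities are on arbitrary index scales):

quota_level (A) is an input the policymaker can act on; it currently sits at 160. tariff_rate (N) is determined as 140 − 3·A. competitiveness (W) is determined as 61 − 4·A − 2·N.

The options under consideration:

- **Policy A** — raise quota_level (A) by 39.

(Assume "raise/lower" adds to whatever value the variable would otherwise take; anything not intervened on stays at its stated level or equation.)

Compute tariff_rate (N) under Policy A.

Policy A (A + 39):
  A = 160 + 39 = 199
  N = 140 − 3·199 = -457

-457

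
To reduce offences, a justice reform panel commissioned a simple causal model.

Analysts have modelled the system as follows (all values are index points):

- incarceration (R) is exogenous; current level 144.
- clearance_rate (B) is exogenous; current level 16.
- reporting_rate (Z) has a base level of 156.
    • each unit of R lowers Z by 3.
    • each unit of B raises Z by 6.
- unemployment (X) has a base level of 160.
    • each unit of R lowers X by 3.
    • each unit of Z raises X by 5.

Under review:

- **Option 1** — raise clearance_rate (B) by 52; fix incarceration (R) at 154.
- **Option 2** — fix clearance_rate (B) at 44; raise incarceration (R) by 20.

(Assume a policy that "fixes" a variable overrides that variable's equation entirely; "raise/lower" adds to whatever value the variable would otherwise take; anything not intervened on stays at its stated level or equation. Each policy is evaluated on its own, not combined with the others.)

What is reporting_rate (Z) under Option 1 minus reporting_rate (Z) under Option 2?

Option 1 (B + 52, R := 154):
  R = 154
  B = 16 + 52 = 68
  Z = 156 − 3·154 + 6·68 = 102
Option 2 (B := 44, R + 20):
  R = 144 + 20 = 164
  B = 44
  Z = 156 − 3·164 + 6·44 = -72
Z: 102 − (-72) = 174

174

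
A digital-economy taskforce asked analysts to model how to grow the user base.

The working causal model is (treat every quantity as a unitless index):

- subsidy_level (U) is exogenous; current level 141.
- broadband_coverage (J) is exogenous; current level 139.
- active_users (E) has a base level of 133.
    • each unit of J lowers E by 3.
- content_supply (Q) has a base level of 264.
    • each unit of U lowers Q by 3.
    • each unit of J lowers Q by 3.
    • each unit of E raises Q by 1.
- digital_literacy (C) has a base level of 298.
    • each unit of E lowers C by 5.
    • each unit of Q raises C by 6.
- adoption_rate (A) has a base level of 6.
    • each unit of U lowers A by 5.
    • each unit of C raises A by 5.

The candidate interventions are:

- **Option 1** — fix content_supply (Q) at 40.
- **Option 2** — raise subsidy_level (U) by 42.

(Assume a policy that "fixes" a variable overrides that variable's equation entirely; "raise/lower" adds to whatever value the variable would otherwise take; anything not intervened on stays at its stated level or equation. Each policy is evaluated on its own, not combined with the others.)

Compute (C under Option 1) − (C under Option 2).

6156

Option 1 (Q := 40):
  U = 141
  J = 139
  E = 133 − 3·139 = -284
  Q = 40
  C = 298 − 5·(-284) + 6·40 = 1958
Option 2 (U + 42):
  U = 141 + 42 = 183
  J = 139
  E = 133 − 3·139 = -284
  Q = 264 − 3·183 − 3·139 + (-284) = -986
  C = 298 − 5·(-284) + 6·(-986) = -4198
C: 1958 − (-4198) = 6156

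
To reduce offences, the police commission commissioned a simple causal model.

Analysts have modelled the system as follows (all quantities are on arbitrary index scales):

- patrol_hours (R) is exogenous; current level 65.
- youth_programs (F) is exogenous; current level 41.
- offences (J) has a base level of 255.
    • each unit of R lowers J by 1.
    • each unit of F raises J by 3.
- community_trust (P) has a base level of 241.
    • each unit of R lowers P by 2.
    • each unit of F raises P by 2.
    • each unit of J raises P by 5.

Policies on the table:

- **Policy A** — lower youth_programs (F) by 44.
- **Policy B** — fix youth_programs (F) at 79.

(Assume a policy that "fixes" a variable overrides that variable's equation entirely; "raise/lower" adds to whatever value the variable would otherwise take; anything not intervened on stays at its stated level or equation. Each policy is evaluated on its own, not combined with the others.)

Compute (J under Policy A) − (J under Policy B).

-246

Policy A (F − 44):
  R = 65
  F = 41 − 44 = -3
  J = 255 − 65 + 3·(-3) = 181
Policy B (F := 79):
  R = 65
  F = 79
  J = 255 − 65 + 3·79 = 427
J: 181 − 427 = -246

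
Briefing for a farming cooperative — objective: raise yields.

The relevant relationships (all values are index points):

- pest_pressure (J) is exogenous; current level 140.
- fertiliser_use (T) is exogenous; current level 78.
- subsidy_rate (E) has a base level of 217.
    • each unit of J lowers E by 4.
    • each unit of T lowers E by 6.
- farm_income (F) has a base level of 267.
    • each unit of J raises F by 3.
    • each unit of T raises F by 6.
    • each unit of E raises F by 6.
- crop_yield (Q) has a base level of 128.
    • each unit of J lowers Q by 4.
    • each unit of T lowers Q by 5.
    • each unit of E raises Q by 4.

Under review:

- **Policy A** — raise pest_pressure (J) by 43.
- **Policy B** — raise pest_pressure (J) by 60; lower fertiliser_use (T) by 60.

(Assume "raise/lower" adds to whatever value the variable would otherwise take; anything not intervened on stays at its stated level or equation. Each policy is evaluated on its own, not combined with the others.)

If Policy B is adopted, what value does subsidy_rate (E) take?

Policy B (J + 60, T − 60):
  J = 140 + 60 = 200
  T = 78 − 60 = 18
  E = 217 − 4·200 − 6·18 = -691

-691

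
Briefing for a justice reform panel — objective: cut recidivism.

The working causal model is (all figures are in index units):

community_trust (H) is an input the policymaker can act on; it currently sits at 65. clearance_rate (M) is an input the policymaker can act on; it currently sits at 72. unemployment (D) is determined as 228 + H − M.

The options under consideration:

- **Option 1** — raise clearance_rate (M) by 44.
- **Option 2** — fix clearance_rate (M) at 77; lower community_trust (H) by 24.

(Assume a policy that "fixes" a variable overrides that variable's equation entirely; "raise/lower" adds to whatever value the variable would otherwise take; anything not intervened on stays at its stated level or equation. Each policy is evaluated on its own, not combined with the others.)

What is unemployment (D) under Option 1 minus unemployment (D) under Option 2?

Option 1 (M + 44):
  H = 65
  M = 72 + 44 = 116
  D = 228 + 65 − 116 = 177
Option 2 (M := 77, H − 24):
  H = 65 − 24 = 41
  M = 77
  D = 228 + 41 − 77 = 192
D: 177 − 192 = -15

-15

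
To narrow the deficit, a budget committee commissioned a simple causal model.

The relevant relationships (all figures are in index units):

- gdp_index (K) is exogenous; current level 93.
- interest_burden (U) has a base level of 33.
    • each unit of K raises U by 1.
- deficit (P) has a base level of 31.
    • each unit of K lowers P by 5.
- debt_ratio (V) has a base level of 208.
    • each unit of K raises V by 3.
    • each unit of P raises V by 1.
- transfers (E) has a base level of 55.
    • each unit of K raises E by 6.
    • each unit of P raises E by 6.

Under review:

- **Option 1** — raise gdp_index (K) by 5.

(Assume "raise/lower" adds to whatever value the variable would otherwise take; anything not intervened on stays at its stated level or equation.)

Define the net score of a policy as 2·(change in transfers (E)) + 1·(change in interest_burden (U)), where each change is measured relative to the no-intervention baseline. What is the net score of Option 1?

-235

Baseline:
  K = 93
  U = 33 + 93 = 126
  P = 31 − 5·93 = -434
  E = 55 + 6·93 + 6·(-434) = -1991
Option 1 (K + 5):
  K = 93 + 5 = 98
  U = 33 + 98 = 131
  P = 31 − 5·98 = -459
  E = 55 + 6·98 + 6·(-459) = -2111
ΔE = -2111 − (-1991) = -120; ΔU = 131 − 126 = 5
Score = 2·(-120) + 1·5 = -235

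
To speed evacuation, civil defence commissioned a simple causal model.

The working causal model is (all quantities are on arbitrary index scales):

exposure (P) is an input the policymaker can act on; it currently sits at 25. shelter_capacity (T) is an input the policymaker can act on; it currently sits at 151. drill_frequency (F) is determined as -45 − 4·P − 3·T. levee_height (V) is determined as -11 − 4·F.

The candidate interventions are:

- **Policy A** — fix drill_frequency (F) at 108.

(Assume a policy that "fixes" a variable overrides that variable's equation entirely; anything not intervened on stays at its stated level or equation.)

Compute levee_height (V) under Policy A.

Policy A (F := 108):
  P = 25
  T = 151
  F = 108
  V = -11 − 4·108 = -443

-443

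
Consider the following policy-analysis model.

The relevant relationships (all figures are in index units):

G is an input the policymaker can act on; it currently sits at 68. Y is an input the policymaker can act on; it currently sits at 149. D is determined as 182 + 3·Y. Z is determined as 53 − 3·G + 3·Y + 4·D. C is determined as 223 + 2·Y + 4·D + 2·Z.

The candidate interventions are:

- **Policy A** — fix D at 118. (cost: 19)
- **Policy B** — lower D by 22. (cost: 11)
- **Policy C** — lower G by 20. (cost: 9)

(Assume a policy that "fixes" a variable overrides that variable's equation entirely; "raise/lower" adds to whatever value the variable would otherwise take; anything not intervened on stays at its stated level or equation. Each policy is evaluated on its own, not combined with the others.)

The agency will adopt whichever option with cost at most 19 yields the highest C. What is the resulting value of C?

Policy A (D := 118):
  G = 68
  Y = 149
  D = 118
  Z = 53 − 3·68 + 3·149 + 4·118 = 768
  C = 223 + 2·149 + 4·118 + 2·768 = 2529
Policy B (D − 22):
  G = 68
  Y = 149
  D = 182 + 3·149 (−22 from intervention) = 607
  Z = 53 − 3·68 + 3·149 + 4·607 = 2724
  C = 223 + 2·149 + 4·607 + 2·2724 = 8397
Policy C (G − 20):
  G = 68 − 20 = 48
  Y = 149
  D = 182 + 3·149 = 629
  Z = 53 − 3·48 + 3·149 + 4·629 = 2872
  C = 223 + 2·149 + 4·629 + 2·2872 = 8781
Comparing — Policy A: C=2529, Policy B: C=8397, Policy C: C=8781. Highest is 8781 (Policy C).

8781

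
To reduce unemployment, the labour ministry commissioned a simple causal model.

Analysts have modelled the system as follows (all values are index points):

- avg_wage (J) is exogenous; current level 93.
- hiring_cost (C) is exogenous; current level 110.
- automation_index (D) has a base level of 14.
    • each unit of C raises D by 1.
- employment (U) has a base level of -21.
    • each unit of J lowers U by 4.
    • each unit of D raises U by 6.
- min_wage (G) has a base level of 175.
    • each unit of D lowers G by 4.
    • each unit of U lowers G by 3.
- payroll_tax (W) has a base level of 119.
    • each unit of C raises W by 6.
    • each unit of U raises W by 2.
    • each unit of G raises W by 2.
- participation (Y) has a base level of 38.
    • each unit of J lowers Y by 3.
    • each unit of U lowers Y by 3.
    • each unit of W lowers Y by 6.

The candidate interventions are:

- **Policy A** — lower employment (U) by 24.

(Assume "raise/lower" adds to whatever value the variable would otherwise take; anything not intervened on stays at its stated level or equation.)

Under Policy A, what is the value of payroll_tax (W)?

-1171

Policy A (U − 24):
  J = 93
  C = 110
  D = 14 + 110 = 124
  U = -21 − 4·93 + 6·124 (−24 from intervention) = 327
  G = 175 − 4·124 − 3·327 = -1302
  W = 119 + 6·110 + 2·327 + 2·(-1302) = -1171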